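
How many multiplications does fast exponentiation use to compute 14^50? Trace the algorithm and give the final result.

Computing 14^50 by squaring (build up from 14^1; each line after the first costs one multiplication):

14^1 = 14
14^2 = (14^1)^2 = 14^2 = 196
14^3 = 14 * 14^2 = 14 * 196 = 2744
14^6 = (14^3)^2 = 2744^2 = 7529536
14^12 = (14^6)^2 = 7529536^2 = 56693912375296
14^24 = (14^12)^2 = 56693912375296^2 = 3214199700417740936751087616
14^25 = 14 * 14^24 = 14 * 3214199700417740936751087616 = 44998795805848373114515226624
14^50 = (14^25)^2 = 44998795805848373114515226624^2 = 2024891623976437135118764865774783290467102632746078437376

Result: 2024891623976437135118764865774783290467102632746078437376
Multiplications needed: 7 (7 lines after 14^1)

14^50 = 2024891623976437135118764865774783290467102632746078437376. Using exponentiation by squaring, this requires 7 multiplications. The key idea: if the exponent is even, square the half-power; if odd, multiply by the base once.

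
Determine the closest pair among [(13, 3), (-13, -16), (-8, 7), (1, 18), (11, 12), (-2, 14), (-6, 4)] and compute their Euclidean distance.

Computing all pairwise distances among 7 points:

d((13, 3), (-13, -16)) = 32.2025
d((13, 3), (-8, 7)) = 21.3776
d((13, 3), (1, 18)) = 19.2094
d((13, 3), (11, 12)) = 9.2195
d((13, 3), (-2, 14)) = 18.6011
d((13, 3), (-6, 4)) = 19.0263
d((-13, -16), (-8, 7)) = 23.5372
d((-13, -16), (1, 18)) = 36.7696
d((-13, -16), (11, 12)) = 36.8782
d((-13, -16), (-2, 14)) = 31.9531
d((-13, -16), (-6, 4)) = 21.1896
d((-8, 7), (1, 18)) = 14.2127
d((-8, 7), (11, 12)) = 19.6469
d((-8, 7), (-2, 14)) = 9.2195
d((-8, 7), (-6, 4)) = 3.6056 <-- minimum
d((1, 18), (11, 12)) = 11.6619
d((1, 18), (-2, 14)) = 5.0
d((1, 18), (-6, 4)) = 15.6525
d((11, 12), (-2, 14)) = 13.1529
d((11, 12), (-6, 4)) = 18.7883
d((-2, 14), (-6, 4)) = 10.7703

Closest pair: (-8, 7) and (-6, 4) with distance 3.6056

The closest pair is (-8, 7) and (-6, 4) with Euclidean distance 3.6056. For 7 points, brute-force pairwise comparison is shown above. For large n, the divide-and-conquer algorithm (sort by x, recurse on halves, check the dividing strip) achieves O(n log n).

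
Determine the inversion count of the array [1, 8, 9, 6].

Finding inversions in [1, 8, 9, 6]:

(1, 3): arr[1]=8 > arr[3]=6
(2, 3): arr[2]=9 > arr[3]=6

Total inversions: 2

The array has 2 inversion(s): (1,3), (2,3). Each pair (i,j) satisfies i < j and arr[i] > arr[j].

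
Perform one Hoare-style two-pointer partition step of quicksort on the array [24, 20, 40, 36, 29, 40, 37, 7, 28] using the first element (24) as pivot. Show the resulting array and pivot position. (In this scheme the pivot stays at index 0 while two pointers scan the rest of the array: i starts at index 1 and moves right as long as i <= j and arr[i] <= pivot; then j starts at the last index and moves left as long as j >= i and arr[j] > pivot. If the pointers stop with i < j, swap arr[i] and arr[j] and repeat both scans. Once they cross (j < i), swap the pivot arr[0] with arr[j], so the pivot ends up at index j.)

Hoare-style two-pointer partition with pivot = 24:

Initial array: [24, 20, 40, 36, 29, 40, 37, 7, 28]

Pointers start at i = 1, j = 8.
i stops at index 2 (arr[2]=40 > 24), j stops at index 7 (arr[7]=7 <= 24): swap arr[2] and arr[7], array becomes [24, 20, 7, 36, 29, 40, 37, 40, 28]
i ends at 3, j ends at 2: the pointers have crossed (j < i), so scanning stops.

Swap pivot arr[0] with arr[2] to place pivot at position 2: [7, 20, 24, 36, 29, 40, 37, 40, 28]
Pivot position: 2

After partitioning with pivot 24, the array becomes [7, 20, 24, 36, 29, 40, 37, 40, 28]. The pivot is placed at index 2. All elements to the left of the pivot are <= 24, and all elements to the right are > 24.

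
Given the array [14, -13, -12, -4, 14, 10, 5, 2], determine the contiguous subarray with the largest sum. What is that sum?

Using Kadane's algorithm on [14, -13, -12, -4, 14, 10, 5, 2]:

Scanning through the array:
Position 1 (value -13): max_ending_here = 1, max_so_far = 14
Position 2 (value -12): max_ending_here = -11, max_so_far = 14
Position 3 (value -4): max_ending_here = -4, max_so_far = 14
Position 4 (value 14): max_ending_here = 14, max_so_far = 14
Position 5 (value 10): max_ending_here = 24, max_so_far = 24
Position 6 (value 5): max_ending_here = 29, max_so_far = 29
Position 7 (value 2): max_ending_here = 31, max_so_far = 31

Maximum subarray: [14, 10, 5, 2]
Maximum sum: 31

The maximum subarray is [14, 10, 5, 2] with sum 31. This subarray runs from index 4 to index 7.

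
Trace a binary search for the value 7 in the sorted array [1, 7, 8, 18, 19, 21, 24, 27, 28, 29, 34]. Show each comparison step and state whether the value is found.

Binary search for 7 in [1, 7, 8, 18, 19, 21, 24, 27, 28, 29, 34]:

lo=0, hi=10, mid=5, arr[mid]=21 -> 21 > 7, search left half
lo=0, hi=4, mid=2, arr[mid]=8 -> 8 > 7, search left half
lo=0, hi=1, mid=0, arr[mid]=1 -> 1 < 7, search right half
lo=1, hi=1, mid=1, arr[mid]=7 -> Found target at index 1!

Binary search finds 7 at index 1 after 4 comparisons. The search repeatedly halves the search space by comparing with the middle element.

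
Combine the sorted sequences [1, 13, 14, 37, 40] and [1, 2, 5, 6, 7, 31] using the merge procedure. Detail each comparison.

Merging process:

Compare 1 vs 1: take 1 from left. Merged: [1]
Compare 13 vs 1: take 1 from right. Merged: [1, 1]
Compare 13 vs 2: take 2 from right. Merged: [1, 1, 2]
Compare 13 vs 5: take 5 from right. Merged: [1, 1, 2, 5]
Compare 13 vs 6: take 6 from right. Merged: [1, 1, 2, 5, 6]
Compare 13 vs 7: take 7 from right. Merged: [1, 1, 2, 5, 6, 7]
Compare 13 vs 31: take 13 from left. Merged: [1, 1, 2, 5, 6, 7, 13]
Compare 14 vs 31: take 14 from left. Merged: [1, 1, 2, 5, 6, 7, 13, 14]
Compare 37 vs 31: take 31 from right. Merged: [1, 1, 2, 5, 6, 7, 13, 14, 31]
Append remaining from left: [37, 40]. Merged: [1, 1, 2, 5, 6, 7, 13, 14, 31, 37, 40]

Final merged array: [1, 1, 2, 5, 6, 7, 13, 14, 31, 37, 40]
Total comparisons: 9

The merged array is [1, 1, 2, 5, 6, 7, 13, 14, 31, 37, 40], requiring 9 comparisons. The merge step runs in O(n) time where n is the total number of elements.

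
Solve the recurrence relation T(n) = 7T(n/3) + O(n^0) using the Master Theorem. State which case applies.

Master Theorem for T(n) = 7T(n/3) + O(n^0):

a = 7, b = 3, c = 0
log_b(a) = log_3(7) = 1.7712

Case 1: c = 0 < log_3(7) = 1.7712
T(n) = O(n^(log_3 7))

For T(n) = 7T(n/3) + O(n^0): log_3(7) = 1.7712. This is Case 1 of the Master Theorem (c < log_b(a), work dominated by leaves), giving O(n^(log_3 7)).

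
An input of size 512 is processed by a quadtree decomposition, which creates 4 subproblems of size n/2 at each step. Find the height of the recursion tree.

For divide and conquer with division factor 2:

Problem sizes at each level:
Level 0: 512
Level 1: 256
Level 2: 128
Level 3: 64
Level 4: 32
Level 5: 16
Level 6: 8
Level 7: 4
Level 8: 2
Level 9: 1

The root is level 0 and the size-1 base case is level 9 (the tree spans levels 0 through 9, i.e. 10 levels counting the root), so the depth is the number of divisions: log_2(512) = 9

The recursion tree depth is log_2(512) = 9. At each level, the problem size is divided by 2, so it takes 9 divisions to reduce to a base case of size 1. The algorithm makes 4 recursive calls at each level.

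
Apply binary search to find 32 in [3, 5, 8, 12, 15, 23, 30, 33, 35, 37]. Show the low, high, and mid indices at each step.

Binary search for 32 in [3, 5, 8, 12, 15, 23, 30, 33, 35, 37]:

lo=0, hi=9, mid=4, arr[mid]=15 -> 15 < 32, search right half
lo=5, hi=9, mid=7, arr[mid]=33 -> 33 > 32, search left half
lo=5, hi=6, mid=5, arr[mid]=23 -> 23 < 32, search right half
lo=6, hi=6, mid=6, arr[mid]=30 -> 30 < 32, search right half
lo=7 > hi=6, target 32 not found

Binary search determines that 32 is not in the array after 4 comparisons. The search space was exhausted without finding the target.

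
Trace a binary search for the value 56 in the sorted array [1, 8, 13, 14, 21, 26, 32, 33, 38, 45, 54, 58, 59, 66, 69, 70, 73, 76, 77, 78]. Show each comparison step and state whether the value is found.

Binary search for 56 in [1, 8, 13, 14, 21, 26, 32, 33, 38, 45, 54, 58, 59, 66, 69, 70, 73, 76, 77, 78]:

lo=0, hi=19, mid=9, arr[mid]=45 -> 45 < 56, search right half
lo=10, hi=19, mid=14, arr[mid]=69 -> 69 > 56, search left half
lo=10, hi=13, mid=11, arr[mid]=58 -> 58 > 56, search left half
lo=10, hi=10, mid=10, arr[mid]=54 -> 54 < 56, search right half
lo=11 > hi=10, target 56 not found

Binary search determines that 56 is not in the array after 4 comparisons. The search space was exhausted without finding the target.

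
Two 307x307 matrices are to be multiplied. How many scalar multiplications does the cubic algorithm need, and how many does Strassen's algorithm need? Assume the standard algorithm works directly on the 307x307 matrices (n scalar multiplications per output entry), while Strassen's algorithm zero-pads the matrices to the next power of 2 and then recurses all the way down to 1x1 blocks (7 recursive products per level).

Matrix multiplication for 307x307 matrices:

Strassen's algorithm requires power-of-2 dimensions. Pad 307x307 to 512x512 (next power of 2).

Standard algorithm: 307^3 = 28934443 multiplications
Strassen's algorithm: 7^(log2(512)) = 7^9 = 40353607 multiplications
Difference: 28934443 - 40353607 = -11419164 (Strassen uses MORE here due to padding overhead — for small or just-over-power-of-2 n, padding can outweigh the per-level savings)

Standard: 28934443 multiplications (307^3). Strassen: 40353607 multiplications (7^9, after padding to 512x512). Strassen reduces 8 recursive multiplications to 7 at each level.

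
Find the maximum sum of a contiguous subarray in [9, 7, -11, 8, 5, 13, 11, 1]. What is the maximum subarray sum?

Using Kadane's algorithm on [9, 7, -11, 8, 5, 13, 11, 1]:

Scanning through the array:
Position 1 (value 7): max_ending_here = 16, max_so_far = 16
Position 2 (value -11): max_ending_here = 5, max_so_far = 16
Position 3 (value 8): max_ending_here = 13, max_so_far = 16
Position 4 (value 5): max_ending_here = 18, max_so_far = 18
Position 5 (value 13): max_ending_here = 31, max_so_far = 31
Position 6 (value 11): max_ending_here = 42, max_so_far = 42
Position 7 (value 1): max_ending_here = 43, max_so_far = 43

Maximum subarray: [9, 7, -11, 8, 5, 13, 11, 1]
Maximum sum: 43

The maximum subarray is [9, 7, -11, 8, 5, 13, 11, 1] with sum 43. This subarray runs from index 0 to index 7.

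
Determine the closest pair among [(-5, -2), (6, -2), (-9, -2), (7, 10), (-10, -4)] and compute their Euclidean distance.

Computing all pairwise distances among 5 points:

d((-5, -2), (6, -2)) = 11.0
d((-5, -2), (-9, -2)) = 4.0
d((-5, -2), (7, 10)) = 16.9706
d((-5, -2), (-10, -4)) = 5.3852
d((6, -2), (-9, -2)) = 15.0
d((6, -2), (7, 10)) = 12.0416
d((6, -2), (-10, -4)) = 16.1245
d((-9, -2), (7, 10)) = 20.0
d((-9, -2), (-10, -4)) = 2.2361 <-- minimum
d((7, 10), (-10, -4)) = 22.0227

Closest pair: (-9, -2) and (-10, -4) with distance 2.2361

The closest pair is (-9, -2) and (-10, -4) with Euclidean distance 2.2361. For 5 points, brute-force pairwise comparison is shown above. For large n, the divide-and-conquer algorithm (sort by x, recurse on halves, check the dividing strip) achieves O(n log n).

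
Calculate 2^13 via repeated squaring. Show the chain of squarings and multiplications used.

Computing 2^13 by squaring (build up from 2^1; each line after the first costs one multiplication):

2^1 = 2
2^2 = (2^1)^2 = 2^2 = 4
2^3 = 2 * 2^2 = 2 * 4 = 8
2^6 = (2^3)^2 = 8^2 = 64
2^12 = (2^6)^2 = 64^2 = 4096
2^13 = 2 * 2^12 = 2 * 4096 = 8192

Result: 8192
Multiplications needed: 5 (5 lines after 2^1)

2^13 = 8192. Using exponentiation by squaring, this requires 5 multiplications. The key idea: if the exponent is even, square the half-power; if odd, multiply by the base once.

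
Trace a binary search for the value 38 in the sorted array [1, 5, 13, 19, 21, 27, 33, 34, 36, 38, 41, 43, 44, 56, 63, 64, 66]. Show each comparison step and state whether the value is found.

Binary search for 38 in [1, 5, 13, 19, 21, 27, 33, 34, 36, 38, 41, 43, 44, 56, 63, 64, 66]:

lo=0, hi=16, mid=8, arr[mid]=36 -> 36 < 38, search right half
lo=9, hi=16, mid=12, arr[mid]=44 -> 44 > 38, search left half
lo=9, hi=11, mid=10, arr[mid]=41 -> 41 > 38, search left half
lo=9, hi=9, mid=9, arr[mid]=38 -> Found target at index 9!

Binary search finds 38 at index 9 after 4 comparisons. The search repeatedly halves the search space by comparing with the middle element.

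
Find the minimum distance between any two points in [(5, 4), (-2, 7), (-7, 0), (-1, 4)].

Computing all pairwise distances among 4 points:

d((5, 4), (-2, 7)) = 7.6158
d((5, 4), (-7, 0)) = 12.6491
d((5, 4), (-1, 4)) = 6.0
d((-2, 7), (-7, 0)) = 8.6023
d((-2, 7), (-1, 4)) = 3.1623 <-- minimum
d((-7, 0), (-1, 4)) = 7.2111

Closest pair: (-2, 7) and (-1, 4) with distance 3.1623

The closest pair is (-2, 7) and (-1, 4) with Euclidean distance 3.1623. For 4 points, brute-force pairwise comparison is shown above. For large n, the divide-and-conquer algorithm (sort by x, recurse on halves, check the dividing strip) achieves O(n log n).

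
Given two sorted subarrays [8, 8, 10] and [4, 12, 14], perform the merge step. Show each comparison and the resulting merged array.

Merging process:

Compare 8 vs 4: take 4 from right. Merged: [4]
Compare 8 vs 12: take 8 from left. Merged: [4, 8]
Compare 8 vs 12: take 8 from left. Merged: [4, 8, 8]
Compare 10 vs 12: take 10 from left. Merged: [4, 8, 8, 10]
Append remaining from right: [12, 14]. Merged: [4, 8, 8, 10, 12, 14]

Final merged array: [4, 8, 8, 10, 12, 14]
Total comparisons: 4

The merged array is [4, 8, 8, 10, 12, 14], requiring 4 comparisons. The merge step runs in O(n) time where n is the total number of elements.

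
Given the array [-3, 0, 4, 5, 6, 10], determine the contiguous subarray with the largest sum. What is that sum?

Using Kadane's algorithm on [-3, 0, 4, 5, 6, 10]:

Scanning through the array:
Position 1 (value 0): max_ending_here = 0, max_so_far = 0
Position 2 (value 4): max_ending_here = 4, max_so_far = 4
Position 3 (value 5): max_ending_here = 9, max_so_far = 9
Position 4 (value 6): max_ending_here = 15, max_so_far = 15
Position 5 (value 10): max_ending_here = 25, max_so_far = 25

Maximum subarray: [0, 4, 5, 6, 10]
Maximum sum: 25

The maximum subarray is [0, 4, 5, 6, 10] with sum 25. This subarray runs from index 1 to index 5.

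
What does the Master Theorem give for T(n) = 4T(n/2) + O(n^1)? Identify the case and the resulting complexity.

Master Theorem for T(n) = 4T(n/2) + O(n^1):

a = 4, b = 2, c = 1
log_b(a) = log_2(4) = 2.0000

Case 1: c = 1 < log_2(4) = 2.0000
T(n) = O(n^(log_2 4)) = O(n^2)

For T(n) = 4T(n/2) + O(n^1): log_2(4) = 2.0000. This is Case 1 of the Master Theorem (c < log_b(a), work dominated by leaves), giving O(n^2).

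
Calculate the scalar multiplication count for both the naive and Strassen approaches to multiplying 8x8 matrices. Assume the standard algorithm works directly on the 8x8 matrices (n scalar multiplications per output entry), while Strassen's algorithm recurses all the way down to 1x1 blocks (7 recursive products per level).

Matrix multiplication for 8x8 matrices:

Standard algorithm: 8^3 = 512 multiplications
Strassen's algorithm: 7^(log2(8)) = 7^3 = 343 multiplications
Savings: 512 - 343 = 169 multiplications

Standard: 512 multiplications (8^3). Strassen: 343 multiplications (7^3). Strassen reduces 8 recursive multiplications to 7 at each level.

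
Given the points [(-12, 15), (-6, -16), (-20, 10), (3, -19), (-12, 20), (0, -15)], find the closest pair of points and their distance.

Computing all pairwise distances among 6 points:

d((-12, 15), (-6, -16)) = 31.5753
d((-12, 15), (-20, 10)) = 9.434
d((-12, 15), (3, -19)) = 37.1618
d((-12, 15), (-12, 20)) = 5.0 <-- minimum
d((-12, 15), (0, -15)) = 32.311
d((-6, -16), (-20, 10)) = 29.5296
d((-6, -16), (3, -19)) = 9.4868
d((-6, -16), (-12, 20)) = 36.4966
d((-6, -16), (0, -15)) = 6.0828
d((-20, 10), (3, -19)) = 37.0135
d((-20, 10), (-12, 20)) = 12.8062
d((-20, 10), (0, -15)) = 32.0156
d((3, -19), (-12, 20)) = 41.7852
d((3, -19), (0, -15)) = 5.0 <-- minimum
d((-12, 20), (0, -15)) = 37.0

Minimum distance: 5.0 (tie among 2 pairs: (-12, 15) and (-12, 20); (3, -19) and (0, -15))

The minimum Euclidean distance is 5.0. There is a tie: 2 pairs achieve this minimum — (-12, 15) and (-12, 20); (3, -19) and (0, -15). Any of these is a valid closest pair. For 6 points, brute-force pairwise comparison is shown above. For large n, the divide-and-conquer algorithm (sort by x, recurse on halves, check the dividing strip) achieves O(n log n).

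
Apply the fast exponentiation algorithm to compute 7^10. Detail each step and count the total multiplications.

Computing 7^10 by squaring (build up from 7^1; each line after the first costs one multiplication):

7^1 = 7
7^2 = (7^1)^2 = 7^2 = 49
7^4 = (7^2)^2 = 49^2 = 2401
7^5 = 7 * 7^4 = 7 * 2401 = 16807
7^10 = (7^5)^2 = 16807^2 = 282475249

Result: 282475249
Multiplications needed: 4 (4 lines after 7^1)

7^10 = 282475249. Using exponentiation by squaring, this requires 4 multiplications. The key idea: if the exponent is even, square the half-power; if odd, multiply by the base once.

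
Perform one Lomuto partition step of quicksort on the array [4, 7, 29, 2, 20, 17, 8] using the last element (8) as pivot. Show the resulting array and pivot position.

Lomuto partition with pivot = 8:

Initial array: [4, 7, 29, 2, 20, 17, 8]

arr[0]=4 <= 8: swap with position 0, array becomes [4, 7, 29, 2, 20, 17, 8]
arr[1]=7 <= 8: swap with position 1, array becomes [4, 7, 29, 2, 20, 17, 8]
arr[2]=29 > 8: no swap
arr[3]=2 <= 8: swap with position 2, array becomes [4, 7, 2, 29, 20, 17, 8]
arr[4]=20 > 8: no swap
arr[5]=17 > 8: no swap

Place pivot at position 3: [4, 7, 2, 8, 20, 17, 29]
Pivot position: 3

After partitioning with pivot 8, the array becomes [4, 7, 2, 8, 20, 17, 29]. The pivot is placed at index 3. All elements to the left of the pivot are <= 8, and all elements to the right are > 8.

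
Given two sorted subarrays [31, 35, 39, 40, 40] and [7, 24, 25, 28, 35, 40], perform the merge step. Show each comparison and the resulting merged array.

Merging process:

Compare 31 vs 7: take 7 from right. Merged: [7]
Compare 31 vs 24: take 24 from right. Merged: [7, 24]
Compare 31 vs 25: take 25 from right. Merged: [7, 24, 25]
Compare 31 vs 28: take 28 from right. Merged: [7, 24, 25, 28]
Compare 31 vs 35: take 31 from left. Merged: [7, 24, 25, 28, 31]
Compare 35 vs 35: take 35 from left. Merged: [7, 24, 25, 28, 31, 35]
Compare 39 vs 35: take 35 from right. Merged: [7, 24, 25, 28, 31, 35, 35]
Compare 39 vs 40: take 39 from left. Merged: [7, 24, 25, 28, 31, 35, 35, 39]
Compare 40 vs 40: take 40 from left. Merged: [7, 24, 25, 28, 31, 35, 35, 39, 40]
Compare 40 vs 40: take 40 from left. Merged: [7, 24, 25, 28, 31, 35, 35, 39, 40, 40]
Append remaining from right: [40]. Merged: [7, 24, 25, 28, 31, 35, 35, 39, 40, 40, 40]

Final merged array: [7, 24, 25, 28, 31, 35, 35, 39, 40, 40, 40]
Total comparisons: 10

The merged array is [7, 24, 25, 28, 31, 35, 35, 39, 40, 40, 40], requiring 10 comparisons. The merge step runs in O(n) time where n is the total number of elements.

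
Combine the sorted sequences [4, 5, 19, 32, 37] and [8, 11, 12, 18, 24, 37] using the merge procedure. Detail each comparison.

Merging process:

Compare 4 vs 8: take 4 from left. Merged: [4]
Compare 5 vs 8: take 5 from left. Merged: [4, 5]
Compare 19 vs 8: take 8 from right. Merged: [4, 5, 8]
Compare 19 vs 11: take 11 from right. Merged: [4, 5, 8, 11]
Compare 19 vs 12: take 12 from right. Merged: [4, 5, 8, 11, 12]
Compare 19 vs 18: take 18 from right. Merged: [4, 5, 8, 11, 12, 18]
Compare 19 vs 24: take 19 from left. Merged: [4, 5, 8, 11, 12, 18, 19]
Compare 32 vs 24: take 24 from right. Merged: [4, 5, 8, 11, 12, 18, 19, 24]
Compare 32 vs 37: take 32 from left. Merged: [4, 5, 8, 11, 12, 18, 19, 24, 32]
Compare 37 vs 37: take 37 from left. Merged: [4, 5, 8, 11, 12, 18, 19, 24, 32, 37]
Append remaining from right: [37]. Merged: [4, 5, 8, 11, 12, 18, 19, 24, 32, 37, 37]

Final merged array: [4, 5, 8, 11, 12, 18, 19, 24, 32, 37, 37]
Total comparisons: 10

The merged array is [4, 5, 8, 11, 12, 18, 19, 24, 32, 37, 37], requiring 10 comparisons. The merge step runs in O(n) time where n is the total number of elements.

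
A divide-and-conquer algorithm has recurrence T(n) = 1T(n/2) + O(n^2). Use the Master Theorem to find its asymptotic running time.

Master Theorem for T(n) = 1T(n/2) + O(n^2):

a = 1, b = 2, c = 2
log_b(a) = log_2(1) = 0.0000

Case 3: c = 2 > log_2(1) = 0.0000
T(n) = O(n^2) = O(n^2)

For T(n) = 1T(n/2) + O(n^2): log_2(1) = 0.0000. This is Case 3 of the Master Theorem (c > log_b(a), work dominated by root), giving O(n^2).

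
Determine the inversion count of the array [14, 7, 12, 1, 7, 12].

Finding inversions in [14, 7, 12, 1, 7, 12]:

(0, 1): arr[0]=14 > arr[1]=7
(0, 2): arr[0]=14 > arr[2]=12
(0, 3): arr[0]=14 > arr[3]=1
(0, 4): arr[0]=14 > arr[4]=7
(0, 5): arr[0]=14 > arr[5]=12
(1, 3): arr[1]=7 > arr[3]=1
(2, 3): arr[2]=12 > arr[3]=1
(2, 4): arr[2]=12 > arr[4]=7

Total inversions: 8

The array has 8 inversion(s): (0,1), (0,2), (0,3), (0,4), (0,5), (1,3), (2,3), (2,4). Each pair (i,j) satisfies i < j and arr[i] > arr[j].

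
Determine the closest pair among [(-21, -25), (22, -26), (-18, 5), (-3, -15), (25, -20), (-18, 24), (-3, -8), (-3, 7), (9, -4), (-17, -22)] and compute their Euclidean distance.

Computing all pairwise distances among 10 points:

d((-21, -25), (22, -26)) = 43.0116
d((-21, -25), (-18, 5)) = 30.1496
d((-21, -25), (-3, -15)) = 20.5913
d((-21, -25), (25, -20)) = 46.2709
d((-21, -25), (-18, 24)) = 49.0918
d((-21, -25), (-3, -8)) = 24.7588
d((-21, -25), (-3, 7)) = 36.7151
d((-21, -25), (9, -4)) = 36.6197
d((-21, -25), (-17, -22)) = 5.0 <-- minimum
d((22, -26), (-18, 5)) = 50.6063
d((22, -26), (-3, -15)) = 27.313
d((22, -26), (25, -20)) = 6.7082
d((22, -26), (-18, 24)) = 64.0312
d((22, -26), (-3, -8)) = 30.8058
d((22, -26), (-3, 7)) = 41.4005
d((22, -26), (9, -4)) = 25.5539
d((22, -26), (-17, -22)) = 39.2046
d((-18, 5), (-3, -15)) = 25.0
d((-18, 5), (25, -20)) = 49.7393
d((-18, 5), (-18, 24)) = 19.0
d((-18, 5), (-3, -8)) = 19.8494
d((-18, 5), (-3, 7)) = 15.1327
d((-18, 5), (9, -4)) = 28.4605
d((-18, 5), (-17, -22)) = 27.0185
d((-3, -15), (25, -20)) = 28.4429
d((-3, -15), (-18, 24)) = 41.7852
d((-3, -15), (-3, -8)) = 7.0
d((-3, -15), (-3, 7)) = 22.0
d((-3, -15), (9, -4)) = 16.2788
d((-3, -15), (-17, -22)) = 15.6525
d((25, -20), (-18, 24)) = 61.5224
d((25, -20), (-3, -8)) = 30.4631
d((25, -20), (-3, 7)) = 38.8973
d((25, -20), (9, -4)) = 22.6274
d((25, -20), (-17, -22)) = 42.0476
d((-18, 24), (-3, -8)) = 35.3412
d((-18, 24), (-3, 7)) = 22.6716
d((-18, 24), (9, -4)) = 38.8973
d((-18, 24), (-17, -22)) = 46.0109
d((-3, -8), (-3, 7)) = 15.0
d((-3, -8), (9, -4)) = 12.6491
d((-3, -8), (-17, -22)) = 19.799
d((-3, 7), (9, -4)) = 16.2788
d((-3, 7), (-17, -22)) = 32.2025
d((9, -4), (-17, -22)) = 31.6228

Closest pair: (-21, -25) and (-17, -22) with distance 5.0

The closest pair is (-21, -25) and (-17, -22) with Euclidean distance 5.0. For 10 points, brute-force pairwise comparison is shown above. For large n, the divide-and-conquer algorithm (sort by x, recurse on halves, check the dividing strip) achieves O(n log n).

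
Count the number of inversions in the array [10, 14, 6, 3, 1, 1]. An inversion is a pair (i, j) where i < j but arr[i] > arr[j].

Finding inversions in [10, 14, 6, 3, 1, 1]:

(0, 2): arr[0]=10 > arr[2]=6
(0, 3): arr[0]=10 > arr[3]=3
(0, 4): arr[0]=10 > arr[4]=1
(0, 5): arr[0]=10 > arr[5]=1
(1, 2): arr[1]=14 > arr[2]=6
(1, 3): arr[1]=14 > arr[3]=3
(1, 4): arr[1]=14 > arr[4]=1
(1, 5): arr[1]=14 > arr[5]=1
(2, 3): arr[2]=6 > arr[3]=3
(2, 4): arr[2]=6 > arr[4]=1
(2, 5): arr[2]=6 > arr[5]=1
(3, 4): arr[3]=3 > arr[4]=1
(3, 5): arr[3]=3 > arr[5]=1

Total inversions: 13

The array has 13 inversion(s): (0,2), (0,3), (0,4), (0,5), (1,2), (1,3), (1,4), (1,5), (2,3), (2,4), (2,5), (3,4), (3,5). Each pair (i,j) satisfies i < j and arr[i] > arr[j].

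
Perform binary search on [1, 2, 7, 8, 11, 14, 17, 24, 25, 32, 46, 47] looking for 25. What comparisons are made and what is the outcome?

Binary search for 25 in [1, 2, 7, 8, 11, 14, 17, 24, 25, 32, 46, 47]:

lo=0, hi=11, mid=5, arr[mid]=14 -> 14 < 25, search right half
lo=6, hi=11, mid=8, arr[mid]=25 -> Found target at index 8!

Binary search finds 25 at index 8 after 2 comparisons. The search repeatedly halves the search space by comparing with the middle element.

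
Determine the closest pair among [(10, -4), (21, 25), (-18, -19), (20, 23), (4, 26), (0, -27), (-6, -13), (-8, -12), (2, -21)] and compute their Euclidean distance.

Computing all pairwise distances among 9 points:

d((10, -4), (21, 25)) = 31.0161
d((10, -4), (-18, -19)) = 31.7648
d((10, -4), (20, 23)) = 28.7924
d((10, -4), (4, 26)) = 30.5941
d((10, -4), (0, -27)) = 25.0799
d((10, -4), (-6, -13)) = 18.3576
d((10, -4), (-8, -12)) = 19.6977
d((10, -4), (2, -21)) = 18.7883
d((21, 25), (-18, -19)) = 58.7963
d((21, 25), (20, 23)) = 2.2361 <-- minimum
d((21, 25), (4, 26)) = 17.0294
d((21, 25), (0, -27)) = 56.0803
d((21, 25), (-6, -13)) = 46.6154
d((21, 25), (-8, -12)) = 47.0106
d((21, 25), (2, -21)) = 49.7695
d((-18, -19), (20, 23)) = 56.6392
d((-18, -19), (4, 26)) = 50.0899
d((-18, -19), (0, -27)) = 19.6977
d((-18, -19), (-6, -13)) = 13.4164
d((-18, -19), (-8, -12)) = 12.2066
d((-18, -19), (2, -21)) = 20.0998
d((20, 23), (4, 26)) = 16.2788
d((20, 23), (0, -27)) = 53.8516
d((20, 23), (-6, -13)) = 44.4072
d((20, 23), (-8, -12)) = 44.8219
d((20, 23), (2, -21)) = 47.5395
d((4, 26), (0, -27)) = 53.1507
d((4, 26), (-6, -13)) = 40.2616
d((4, 26), (-8, -12)) = 39.8497
d((4, 26), (2, -21)) = 47.0425
d((0, -27), (-6, -13)) = 15.2315
d((0, -27), (-8, -12)) = 17.0
d((0, -27), (2, -21)) = 6.3246
d((-6, -13), (-8, -12)) = 2.2361 <-- minimum
d((-6, -13), (2, -21)) = 11.3137
d((-8, -12), (2, -21)) = 13.4536

Minimum distance: 2.2361 (tie among 2 pairs: (21, 25) and (20, 23); (-6, -13) and (-8, -12))

The minimum Euclidean distance is 2.2361. There is a tie: 2 pairs achieve this minimum — (21, 25) and (20, 23); (-6, -13) and (-8, -12). Any of these is a valid closest pair. For 9 points, brute-force pairwise comparison is shown above. For large n, the divide-and-conquer algorithm (sort by x, recurse on halves, check the dividing strip) achieves O(n log n).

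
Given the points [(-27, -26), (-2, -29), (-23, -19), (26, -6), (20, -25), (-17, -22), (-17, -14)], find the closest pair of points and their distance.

Computing all pairwise distances among 7 points:

d((-27, -26), (-2, -29)) = 25.1794
d((-27, -26), (-23, -19)) = 8.0623
d((-27, -26), (26, -6)) = 56.648
d((-27, -26), (20, -25)) = 47.0106
d((-27, -26), (-17, -22)) = 10.7703
d((-27, -26), (-17, -14)) = 15.6205
d((-2, -29), (-23, -19)) = 23.2594
d((-2, -29), (26, -6)) = 36.2353
d((-2, -29), (20, -25)) = 22.3607
d((-2, -29), (-17, -22)) = 16.5529
d((-2, -29), (-17, -14)) = 21.2132
d((-23, -19), (26, -6)) = 50.6952
d((-23, -19), (20, -25)) = 43.4166
d((-23, -19), (-17, -22)) = 6.7082 <-- minimum
d((-23, -19), (-17, -14)) = 7.8102
d((26, -6), (20, -25)) = 19.9249
d((26, -6), (-17, -22)) = 45.8803
d((26, -6), (-17, -14)) = 43.7379
d((20, -25), (-17, -22)) = 37.1214
d((20, -25), (-17, -14)) = 38.6005
d((-17, -22), (-17, -14)) = 8.0

Closest pair: (-23, -19) and (-17, -22) with distance 6.7082

The closest pair is (-23, -19) and (-17, -22) with Euclidean distance 6.7082. For 7 points, brute-force pairwise comparison is shown above. For large n, the divide-and-conquer algorithm (sort by x, recurse on halves, check the dividing strip) achieves O(n log n).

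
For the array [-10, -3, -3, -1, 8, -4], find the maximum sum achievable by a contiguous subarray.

Using Kadane's algorithm on [-10, -3, -3, -1, 8, -4]:

Scanning through the array:
Position 1 (value -3): max_ending_here = -3, max_so_far = -3
Position 2 (value -3): max_ending_here = -3, max_so_far = -3
Position 3 (value -1): max_ending_here = -1, max_so_far = -1
Position 4 (value 8): max_ending_here = 8, max_so_far = 8
Position 5 (value -4): max_ending_here = 4, max_so_far = 8

Maximum subarray: [8]
Maximum sum: 8

The maximum subarray is [8] with sum 8. This subarray runs from index 4 to index 4.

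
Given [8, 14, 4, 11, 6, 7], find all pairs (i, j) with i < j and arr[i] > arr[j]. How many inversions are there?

Finding inversions in [8, 14, 4, 11, 6, 7]:

(0, 2): arr[0]=8 > arr[2]=4
(0, 4): arr[0]=8 > arr[4]=6
(0, 5): arr[0]=8 > arr[5]=7
(1, 2): arr[1]=14 > arr[2]=4
(1, 3): arr[1]=14 > arr[3]=11
(1, 4): arr[1]=14 > arr[4]=6
(1, 5): arr[1]=14 > arr[5]=7
(3, 4): arr[3]=11 > arr[4]=6
(3, 5): arr[3]=11 > arr[5]=7

Total inversions: 9

The array has 9 inversion(s): (0,2), (0,4), (0,5), (1,2), (1,3), (1,4), (1,5), (3,4), (3,5). Each pair (i,j) satisfies i < j and arr[i] > arr[j].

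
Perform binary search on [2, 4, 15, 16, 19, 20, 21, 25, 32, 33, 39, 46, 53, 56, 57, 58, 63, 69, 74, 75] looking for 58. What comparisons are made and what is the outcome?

Binary search for 58 in [2, 4, 15, 16, 19, 20, 21, 25, 32, 33, 39, 46, 53, 56, 57, 58, 63, 69, 74, 75]:

lo=0, hi=19, mid=9, arr[mid]=33 -> 33 < 58, search right half
lo=10, hi=19, mid=14, arr[mid]=57 -> 57 < 58, search right half
lo=15, hi=19, mid=17, arr[mid]=69 -> 69 > 58, search left half
lo=15, hi=16, mid=15, arr[mid]=58 -> Found target at index 15!

Binary search finds 58 at index 15 after 4 comparisons. The search repeatedly halves the search space by comparing with the middle element.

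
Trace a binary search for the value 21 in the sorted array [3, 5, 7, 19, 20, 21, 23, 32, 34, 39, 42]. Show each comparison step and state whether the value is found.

Binary search for 21 in [3, 5, 7, 19, 20, 21, 23, 32, 34, 39, 42]:

lo=0, hi=10, mid=5, arr[mid]=21 -> Found target at index 5!

Binary search finds 21 at index 5 after 1 comparisons. The search repeatedly halves the search space by comparing with the middle element.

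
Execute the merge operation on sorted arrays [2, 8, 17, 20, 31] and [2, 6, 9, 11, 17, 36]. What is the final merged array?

Merging process:

Compare 2 vs 2: take 2 from left. Merged: [2]
Compare 8 vs 2: take 2 from right. Merged: [2, 2]
Compare 8 vs 6: take 6 from right. Merged: [2, 2, 6]
Compare 8 vs 9: take 8 from left. Merged: [2, 2, 6, 8]
Compare 17 vs 9: take 9 from right. Merged: [2, 2, 6, 8, 9]
Compare 17 vs 11: take 11 from right. Merged: [2, 2, 6, 8, 9, 11]
Compare 17 vs 17: take 17 from left. Merged: [2, 2, 6, 8, 9, 11, 17]
Compare 20 vs 17: take 17 from right. Merged: [2, 2, 6, 8, 9, 11, 17, 17]
Compare 20 vs 36: take 20 from left. Merged: [2, 2, 6, 8, 9, 11, 17, 17, 20]
Compare 31 vs 36: take 31 from left. Merged: [2, 2, 6, 8, 9, 11, 17, 17, 20, 31]
Append remaining from right: [36]. Merged: [2, 2, 6, 8, 9, 11, 17, 17, 20, 31, 36]

Final merged array: [2, 2, 6, 8, 9, 11, 17, 17, 20, 31, 36]
Total comparisons: 10

The merged array is [2, 2, 6, 8, 9, 11, 17, 17, 20, 31, 36], requiring 10 comparisons. The merge step runs in O(n) time where n is the total number of elements.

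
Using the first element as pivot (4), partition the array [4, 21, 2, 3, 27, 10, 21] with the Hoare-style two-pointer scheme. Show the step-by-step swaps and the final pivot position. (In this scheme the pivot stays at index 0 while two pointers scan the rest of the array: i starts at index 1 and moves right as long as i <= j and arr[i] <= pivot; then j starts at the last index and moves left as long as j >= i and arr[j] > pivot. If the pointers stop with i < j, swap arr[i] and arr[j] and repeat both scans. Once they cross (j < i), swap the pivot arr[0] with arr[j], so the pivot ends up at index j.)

Hoare-style two-pointer partition with pivot = 4:

Initial array: [4, 21, 2, 3, 27, 10, 21]

Pointers start at i = 1, j = 6.
i stops at index 1 (arr[1]=21 > 4), j stops at index 3 (arr[3]=3 <= 4): swap arr[1] and arr[3], array becomes [4, 3, 2, 21, 27, 10, 21]
i ends at 3, j ends at 2: the pointers have crossed (j < i), so scanning stops.

Swap pivot arr[0] with arr[2] to place pivot at position 2: [2, 3, 4, 21, 27, 10, 21]
Pivot position: 2

After partitioning with pivot 4, the array becomes [2, 3, 4, 21, 27, 10, 21]. The pivot is placed at index 2. All elements to the left of the pivot are <= 4, and all elements to the right are > 4.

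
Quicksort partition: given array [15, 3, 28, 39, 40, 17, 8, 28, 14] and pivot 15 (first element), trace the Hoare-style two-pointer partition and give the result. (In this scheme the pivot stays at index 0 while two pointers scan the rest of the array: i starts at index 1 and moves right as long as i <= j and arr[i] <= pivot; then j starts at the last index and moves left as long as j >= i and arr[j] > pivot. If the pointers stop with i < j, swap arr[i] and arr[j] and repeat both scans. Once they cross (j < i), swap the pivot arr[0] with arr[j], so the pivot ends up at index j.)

Hoare-style two-pointer partition with pivot = 15:

Initial array: [15, 3, 28, 39, 40, 17, 8, 28, 14]

Pointers start at i = 1, j = 8.
i stops at index 2 (arr[2]=28 > 15), j stops at index 8 (arr[8]=14 <= 15): swap arr[2] and arr[8], array becomes [15, 3, 14, 39, 40, 17, 8, 28, 28]
i stops at index 3 (arr[3]=39 > 15), j stops at index 6 (arr[6]=8 <= 15): swap arr[3] and arr[6], array becomes [15, 3, 14, 8, 40, 17, 39, 28, 28]
i ends at 4, j ends at 3: the pointers have crossed (j < i), so scanning stops.

Swap pivot arr[0] with arr[3] to place pivot at position 3: [8, 3, 14, 15, 40, 17, 39, 28, 28]
Pivot position: 3

After partitioning with pivot 15, the array becomes [8, 3, 14, 15, 40, 17, 39, 28, 28]. The pivot is placed at index 3. All elements to the left of the pivot are <= 15, and all elements to the right are > 15.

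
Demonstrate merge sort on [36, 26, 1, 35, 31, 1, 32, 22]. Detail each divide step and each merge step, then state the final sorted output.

Merge sort trace:

Split: [36, 26, 1, 35, 31, 1, 32, 22] -> [36, 26, 1, 35] and [31, 1, 32, 22]
  Split: [36, 26, 1, 35] -> [36, 26] and [1, 35]
    Split: [36, 26] -> [36] and [26]
    Merge: [36] + [26] -> [26, 36]
    Split: [1, 35] -> [1] and [35]
    Merge: [1] + [35] -> [1, 35]
  Merge: [26, 36] + [1, 35] -> [1, 26, 35, 36]
  Split: [31, 1, 32, 22] -> [31, 1] and [32, 22]
    Split: [31, 1] -> [31] and [1]
    Merge: [31] + [1] -> [1, 31]
    Split: [32, 22] -> [32] and [22]
    Merge: [32] + [22] -> [22, 32]
  Merge: [1, 31] + [22, 32] -> [1, 22, 31, 32]
Merge: [1, 26, 35, 36] + [1, 22, 31, 32] -> [1, 1, 22, 26, 31, 32, 35, 36]

Final sorted array: [1, 1, 22, 26, 31, 32, 35, 36]

The merge sort proceeds by recursively splitting the array and merging sorted halves.
After all merges, the sorted array is [1, 1, 22, 26, 31, 32, 35, 36].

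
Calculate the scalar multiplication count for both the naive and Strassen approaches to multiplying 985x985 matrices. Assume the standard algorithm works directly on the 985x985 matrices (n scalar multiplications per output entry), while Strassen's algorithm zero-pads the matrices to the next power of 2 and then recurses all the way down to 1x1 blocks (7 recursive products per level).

Matrix multiplication for 985x985 matrices:

Strassen's algorithm requires power-of-2 dimensions. Pad 985x985 to 1024x1024 (next power of 2).

Standard algorithm: 985^3 = 955671625 multiplications
Strassen's algorithm: 7^(log2(1024)) = 7^10 = 282475249 multiplications
Savings: 955671625 - 282475249 = 673196376 multiplications

Standard: 955671625 multiplications (985^3). Strassen: 282475249 multiplications (7^10, after padding to 1024x1024). Strassen reduces 8 recursive multiplications to 7 at each level.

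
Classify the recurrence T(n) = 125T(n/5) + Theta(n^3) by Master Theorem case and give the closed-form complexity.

Master Theorem for T(n) = 125T(n/5) + O(n^3):

a = 125, b = 5, c = 3
log_b(a) = log_5(125) = 3.0000

Case 2: c = 3 = log_5(125) = 3.0000
T(n) = O(n^3 log n) = O(n^3 log n)

For T(n) = 125T(n/5) + O(n^3): log_5(125) = 3.0000. This is Case 2 of the Master Theorem (c = log_b(a), equal work at all levels), giving O(n^3 log n).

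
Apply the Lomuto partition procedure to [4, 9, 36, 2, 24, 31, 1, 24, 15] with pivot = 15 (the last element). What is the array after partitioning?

Lomuto partition with pivot = 15:

Initial array: [4, 9, 36, 2, 24, 31, 1, 24, 15]

arr[0]=4 <= 15: swap with position 0, array becomes [4, 9, 36, 2, 24, 31, 1, 24, 15]
arr[1]=9 <= 15: swap with position 1, array becomes [4, 9, 36, 2, 24, 31, 1, 24, 15]
arr[2]=36 > 15: no swap
arr[3]=2 <= 15: swap with position 2, array becomes [4, 9, 2, 36, 24, 31, 1, 24, 15]
arr[4]=24 > 15: no swap
arr[5]=31 > 15: no swap
arr[6]=1 <= 15: swap with position 3, array becomes [4, 9, 2, 1, 24, 31, 36, 24, 15]
arr[7]=24 > 15: no swap

Place pivot at position 4: [4, 9, 2, 1, 15, 31, 36, 24, 24]
Pivot position: 4

After partitioning with pivot 15, the array becomes [4, 9, 2, 1, 15, 31, 36, 24, 24]. The pivot is placed at index 4. All elements to the left of the pivot are <= 15, and all elements to the right are > 15.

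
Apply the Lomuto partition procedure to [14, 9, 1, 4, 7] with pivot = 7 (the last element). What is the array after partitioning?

Lomuto partition with pivot = 7:

Initial array: [14, 9, 1, 4, 7]

arr[0]=14 > 7: no swap
arr[1]=9 > 7: no swap
arr[2]=1 <= 7: swap with position 0, array becomes [1, 9, 14, 4, 7]
arr[3]=4 <= 7: swap with position 1, array becomes [1, 4, 14, 9, 7]

Place pivot at position 2: [1, 4, 7, 9, 14]
Pivot position: 2

After partitioning with pivot 7, the array becomes [1, 4, 7, 9, 14]. The pivot is placed at index 2. All elements to the left of the pivot are <= 7, and all elements to the right are > 7.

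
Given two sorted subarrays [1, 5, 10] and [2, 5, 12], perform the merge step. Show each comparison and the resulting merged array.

Merging process:

Compare 1 vs 2: take 1 from left. Merged: [1]
Compare 5 vs 2: take 2 from right. Merged: [1, 2]
Compare 5 vs 5: take 5 from left. Merged: [1, 2, 5]
Compare 10 vs 5: take 5 from right. Merged: [1, 2, 5, 5]
Compare 10 vs 12: take 10 from left. Merged: [1, 2, 5, 5, 10]
Append remaining from right: [12]. Merged: [1, 2, 5, 5, 10, 12]

Final merged array: [1, 2, 5, 5, 10, 12]
Total comparisons: 5

The merged array is [1, 2, 5, 5, 10, 12], requiring 5 comparisons. The merge step runs in O(n) time where n is the total number of elements.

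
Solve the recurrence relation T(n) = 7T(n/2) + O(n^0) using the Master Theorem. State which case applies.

Master Theorem for T(n) = 7T(n/2) + O(n^0):

a = 7, b = 2, c = 0
log_b(a) = log_2(7) = 2.8074

Case 1: c = 0 < log_2(7) = 2.8074
T(n) = O(n^(log_2 7))

For T(n) = 7T(n/2) + O(n^0): log_2(7) = 2.8074. This is Case 1 of the Master Theorem (c < log_b(a), work dominated by leaves), giving O(n^(log_2 7)).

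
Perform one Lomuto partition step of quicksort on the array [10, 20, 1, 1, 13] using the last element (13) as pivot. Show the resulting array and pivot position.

Lomuto partition with pivot = 13:

Initial array: [10, 20, 1, 1, 13]

arr[0]=10 <= 13: swap with position 0, array becomes [10, 20, 1, 1, 13]
arr[1]=20 > 13: no swap
arr[2]=1 <= 13: swap with position 1, array becomes [10, 1, 20, 1, 13]
arr[3]=1 <= 13: swap with position 2, array becomes [10, 1, 1, 20, 13]

Place pivot at position 3: [10, 1, 1, 13, 20]
Pivot position: 3

After partitioning with pivot 13, the array becomes [10, 1, 1, 13, 20]. The pivot is placed at index 3. All elements to the left of the pivot are <= 13, and all elements to the right are > 13.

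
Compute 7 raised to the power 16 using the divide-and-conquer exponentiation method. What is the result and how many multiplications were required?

Computing 7^16 by squaring (build up from 7^1; each line after the first costs one multiplication):

7^1 = 7
7^2 = (7^1)^2 = 7^2 = 49
7^4 = (7^2)^2 = 49^2 = 2401
7^8 = (7^4)^2 = 2401^2 = 5764801
7^16 = (7^8)^2 = 5764801^2 = 33232930569601

Result: 33232930569601
Multiplications needed: 4 (4 lines after 7^1)

7^16 = 33232930569601. Using exponentiation by squaring, this requires 4 multiplications. The key idea: if the exponent is even, square the half-power; if odd, multiply by the base once.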